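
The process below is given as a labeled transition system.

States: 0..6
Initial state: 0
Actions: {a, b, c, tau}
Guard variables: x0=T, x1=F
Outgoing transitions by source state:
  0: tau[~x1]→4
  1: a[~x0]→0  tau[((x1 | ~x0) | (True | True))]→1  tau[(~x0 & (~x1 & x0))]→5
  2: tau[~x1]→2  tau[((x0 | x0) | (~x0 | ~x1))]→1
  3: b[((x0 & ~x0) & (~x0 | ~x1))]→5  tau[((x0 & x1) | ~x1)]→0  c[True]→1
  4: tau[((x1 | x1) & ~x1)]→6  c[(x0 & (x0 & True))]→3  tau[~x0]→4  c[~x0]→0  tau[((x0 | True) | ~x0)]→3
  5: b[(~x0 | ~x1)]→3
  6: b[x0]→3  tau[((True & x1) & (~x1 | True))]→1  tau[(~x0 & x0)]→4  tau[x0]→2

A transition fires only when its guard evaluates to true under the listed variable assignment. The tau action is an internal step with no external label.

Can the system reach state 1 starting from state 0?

Answer: REACHABLE

Working:
11 transition(s) survive guard evaluation.
Layer 0: {0}
Layer 1: {4}  now seen {0,4}
Layer 2: {3}  now seen {0,3,4}
Layer 3: {1}  now seen {0,1,3,4}
Reachable = {0,1,3,4}
witness 1: tau·c·c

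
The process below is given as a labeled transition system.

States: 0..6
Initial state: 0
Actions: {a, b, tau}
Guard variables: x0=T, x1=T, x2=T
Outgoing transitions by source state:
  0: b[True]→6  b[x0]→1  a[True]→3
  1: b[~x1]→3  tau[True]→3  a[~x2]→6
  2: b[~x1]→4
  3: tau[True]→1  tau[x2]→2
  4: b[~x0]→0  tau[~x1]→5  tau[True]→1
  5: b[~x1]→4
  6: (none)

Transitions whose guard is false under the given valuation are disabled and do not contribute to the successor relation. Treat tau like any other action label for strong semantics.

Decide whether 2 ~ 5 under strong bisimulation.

Answer: BISIMILAR

Trace:
Refine partition for ~:
  P[0] = {{0,1,2,3,4,5,6}}
  P[1] = {{0},{1,3,4},{2,5,6}}
  P[2] = {{0},{1,4},{2,5,6},{3}}
  P[3] = {{0},{1},{2,5,6},{3},{4}}
stable after 4 split(s): 5 block(s)
class of 2: {2,5,6}; class of 5: {2,5,6}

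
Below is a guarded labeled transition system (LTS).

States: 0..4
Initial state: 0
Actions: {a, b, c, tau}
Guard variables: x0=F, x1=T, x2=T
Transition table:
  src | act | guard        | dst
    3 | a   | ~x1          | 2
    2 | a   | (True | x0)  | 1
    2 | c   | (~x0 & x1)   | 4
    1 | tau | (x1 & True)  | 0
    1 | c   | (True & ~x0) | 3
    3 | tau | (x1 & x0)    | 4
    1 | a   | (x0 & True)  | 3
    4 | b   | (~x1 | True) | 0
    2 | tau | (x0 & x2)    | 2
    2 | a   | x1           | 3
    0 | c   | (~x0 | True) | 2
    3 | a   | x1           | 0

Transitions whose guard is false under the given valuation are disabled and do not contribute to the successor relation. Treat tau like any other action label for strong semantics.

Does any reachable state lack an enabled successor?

Reachable = {0,1,2,3,4}
  0: c→2  [1 exit(s)]
  1: c→3  tau→0  [2 exit(s)]
  2: a→1  a→3  c→4  [3 exit(s)]
  3: a→0  [1 exit(s)]
  4: b→0  [1 exit(s)]

Answer: DEADLOCK-FREE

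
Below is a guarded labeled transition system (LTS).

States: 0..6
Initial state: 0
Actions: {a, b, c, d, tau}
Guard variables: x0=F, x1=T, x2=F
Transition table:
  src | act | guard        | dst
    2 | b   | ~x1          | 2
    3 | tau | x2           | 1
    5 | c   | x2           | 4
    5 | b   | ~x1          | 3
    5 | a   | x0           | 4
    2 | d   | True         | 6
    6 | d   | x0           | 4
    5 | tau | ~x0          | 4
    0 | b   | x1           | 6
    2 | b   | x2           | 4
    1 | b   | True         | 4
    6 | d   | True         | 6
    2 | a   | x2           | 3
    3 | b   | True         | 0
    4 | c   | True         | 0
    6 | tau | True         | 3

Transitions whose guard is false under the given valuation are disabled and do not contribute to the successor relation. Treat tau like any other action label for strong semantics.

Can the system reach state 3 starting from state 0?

Answer: REACHABLE

Trace:
8 transition(s) survive guard evaluation.
Layer 0: {0}
Layer 1: {6}  cumulative {0,6}
Layer 2: {3}  cumulative {0,3,6}
Reachable = {0,3,6}
Path to 3: b·tau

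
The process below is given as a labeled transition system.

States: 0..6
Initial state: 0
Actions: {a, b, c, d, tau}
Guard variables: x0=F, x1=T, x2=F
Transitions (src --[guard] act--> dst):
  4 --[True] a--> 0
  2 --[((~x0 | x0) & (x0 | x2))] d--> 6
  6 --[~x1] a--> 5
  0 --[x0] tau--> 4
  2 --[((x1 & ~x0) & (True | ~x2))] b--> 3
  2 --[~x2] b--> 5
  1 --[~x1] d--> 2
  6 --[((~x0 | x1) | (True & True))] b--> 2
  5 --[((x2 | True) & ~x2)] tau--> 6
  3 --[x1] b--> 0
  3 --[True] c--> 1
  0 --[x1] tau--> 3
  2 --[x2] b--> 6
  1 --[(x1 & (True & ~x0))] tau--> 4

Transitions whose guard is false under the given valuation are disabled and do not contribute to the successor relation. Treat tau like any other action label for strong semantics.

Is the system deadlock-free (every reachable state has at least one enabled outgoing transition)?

Answer: DEADLOCK-FREE

Analysis:
R = {0,1,3,4}
  0: tau→3  [1 exit(s)]
  1: tau→4  [1 exit(s)]
  3: b→0  c→1  [2 exit(s)]
  4: a→0  [1 exit(s)]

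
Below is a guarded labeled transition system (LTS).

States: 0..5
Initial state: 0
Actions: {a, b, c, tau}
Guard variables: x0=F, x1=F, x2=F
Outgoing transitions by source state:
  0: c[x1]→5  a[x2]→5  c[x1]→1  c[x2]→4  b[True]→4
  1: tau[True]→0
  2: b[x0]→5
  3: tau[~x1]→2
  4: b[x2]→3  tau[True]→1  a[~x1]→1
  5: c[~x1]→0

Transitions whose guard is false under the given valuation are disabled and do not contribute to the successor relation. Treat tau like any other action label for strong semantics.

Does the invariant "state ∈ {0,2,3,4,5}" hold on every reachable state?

Answer: INVARIANT VIOLATED at state 1

Analysis:
Safe = {0,2,3,4,5}
Reach set: {0,1,4}
  0: ✓
  1: ✗ unsafe
  4: ✓
counterexample path to 1: b·tau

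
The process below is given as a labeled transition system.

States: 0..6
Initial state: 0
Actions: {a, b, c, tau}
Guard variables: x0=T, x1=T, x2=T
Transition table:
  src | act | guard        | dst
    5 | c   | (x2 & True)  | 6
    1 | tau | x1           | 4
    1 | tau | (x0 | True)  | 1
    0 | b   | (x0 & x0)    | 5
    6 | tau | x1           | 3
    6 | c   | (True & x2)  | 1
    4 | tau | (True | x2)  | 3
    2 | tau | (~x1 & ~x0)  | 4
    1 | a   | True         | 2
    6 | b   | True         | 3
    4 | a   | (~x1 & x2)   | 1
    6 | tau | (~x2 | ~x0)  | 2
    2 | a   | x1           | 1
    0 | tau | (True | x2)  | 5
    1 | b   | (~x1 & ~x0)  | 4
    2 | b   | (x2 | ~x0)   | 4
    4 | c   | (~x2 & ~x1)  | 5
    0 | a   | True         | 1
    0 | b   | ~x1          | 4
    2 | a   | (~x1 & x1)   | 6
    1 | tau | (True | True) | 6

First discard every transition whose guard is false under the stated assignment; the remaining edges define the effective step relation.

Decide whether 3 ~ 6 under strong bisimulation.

Refine partition for ~:
  π0 = {{0,1,2,3,4,5,6}}
  π1 = {{0},{1},{2},{3},{4},{5},{6}}
Fixed point at round 2; 7 class(es).
class of 3: {3}; class of 6: {6}

Answer: NOT BISIMILAR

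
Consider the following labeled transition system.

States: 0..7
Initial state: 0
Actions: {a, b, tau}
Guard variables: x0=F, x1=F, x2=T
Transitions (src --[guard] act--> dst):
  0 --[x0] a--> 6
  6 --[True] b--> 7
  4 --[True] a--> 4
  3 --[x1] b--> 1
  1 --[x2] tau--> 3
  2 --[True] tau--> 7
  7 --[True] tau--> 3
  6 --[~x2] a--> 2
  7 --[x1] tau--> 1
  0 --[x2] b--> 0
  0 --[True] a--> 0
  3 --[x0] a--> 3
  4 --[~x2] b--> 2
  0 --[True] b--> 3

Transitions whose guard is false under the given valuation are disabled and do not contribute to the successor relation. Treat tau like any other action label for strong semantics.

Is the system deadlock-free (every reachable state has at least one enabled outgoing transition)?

Reach set: {0,3}
  0: a→0  b→0  b→3  [deg 3]
  3: ∅  [no exit]
trace reaching 3: b

Answer: DEADLOCK at state 3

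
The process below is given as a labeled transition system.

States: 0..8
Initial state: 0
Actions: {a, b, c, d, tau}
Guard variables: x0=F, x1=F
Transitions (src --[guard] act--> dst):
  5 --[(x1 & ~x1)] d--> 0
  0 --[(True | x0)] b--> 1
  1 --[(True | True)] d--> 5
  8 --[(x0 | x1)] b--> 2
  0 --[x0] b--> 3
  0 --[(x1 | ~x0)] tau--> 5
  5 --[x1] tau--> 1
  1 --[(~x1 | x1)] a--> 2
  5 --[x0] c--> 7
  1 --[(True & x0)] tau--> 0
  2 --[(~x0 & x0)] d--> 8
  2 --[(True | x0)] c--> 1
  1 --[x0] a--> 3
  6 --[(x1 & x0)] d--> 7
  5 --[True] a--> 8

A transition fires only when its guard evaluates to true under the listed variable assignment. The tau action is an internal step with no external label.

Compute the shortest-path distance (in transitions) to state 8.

Answer: 2

Working:
Breadth-first toward 8:
  depth 0: {0}
  depth 1: {1,5}
  depth 2: {2,8}
depth(8)=2, e.g. tau·a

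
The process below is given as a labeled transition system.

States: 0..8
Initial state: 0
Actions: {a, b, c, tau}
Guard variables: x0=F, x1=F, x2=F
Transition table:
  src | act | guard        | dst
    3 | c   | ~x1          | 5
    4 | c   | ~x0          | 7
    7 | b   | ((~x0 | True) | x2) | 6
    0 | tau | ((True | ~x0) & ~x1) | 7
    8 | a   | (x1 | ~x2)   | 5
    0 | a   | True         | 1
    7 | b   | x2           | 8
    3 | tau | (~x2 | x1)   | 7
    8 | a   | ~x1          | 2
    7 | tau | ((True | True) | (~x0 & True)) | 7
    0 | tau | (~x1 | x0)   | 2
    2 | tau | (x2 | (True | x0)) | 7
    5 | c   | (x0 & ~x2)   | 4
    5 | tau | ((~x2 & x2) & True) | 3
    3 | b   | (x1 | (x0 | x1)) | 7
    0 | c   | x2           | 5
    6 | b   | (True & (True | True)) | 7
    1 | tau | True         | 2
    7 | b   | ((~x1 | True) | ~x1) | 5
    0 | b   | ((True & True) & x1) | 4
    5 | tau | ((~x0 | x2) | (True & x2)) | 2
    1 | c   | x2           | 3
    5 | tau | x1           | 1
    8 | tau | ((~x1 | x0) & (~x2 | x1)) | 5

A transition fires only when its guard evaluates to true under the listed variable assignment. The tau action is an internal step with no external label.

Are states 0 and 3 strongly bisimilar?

Answer: NOT BISIMILAR

Working:
Compute ~ classes (split until stable):
  π0 = {{0,1,2,3,4,5,6,7,8}}
  π1 = {{0,8},{1,2,5},{3},{4},{6},{7}}
  π2 = {{0},{1,5},{2},{3},{4},{6},{7},{8}}
stable after 3 split(s): 8 block(s)
class of 0: {0}; class of 3: {3}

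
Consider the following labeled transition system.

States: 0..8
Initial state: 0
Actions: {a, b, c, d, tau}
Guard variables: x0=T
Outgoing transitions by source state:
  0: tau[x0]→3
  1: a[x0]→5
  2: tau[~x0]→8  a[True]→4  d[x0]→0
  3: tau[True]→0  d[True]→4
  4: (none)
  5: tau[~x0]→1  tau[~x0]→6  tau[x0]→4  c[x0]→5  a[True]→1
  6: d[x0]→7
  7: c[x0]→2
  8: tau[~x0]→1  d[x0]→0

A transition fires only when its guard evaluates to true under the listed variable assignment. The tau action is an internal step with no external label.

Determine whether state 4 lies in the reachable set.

Answer: REACHABLE

Working:
12 transition(s) survive guard evaluation.
Layer 0: {0}
Layer 1: {3}  cumulative {0,3}
Layer 2: {4}  cumulative {0,3,4}
R = {0,3,4}
Path to 4: tau·d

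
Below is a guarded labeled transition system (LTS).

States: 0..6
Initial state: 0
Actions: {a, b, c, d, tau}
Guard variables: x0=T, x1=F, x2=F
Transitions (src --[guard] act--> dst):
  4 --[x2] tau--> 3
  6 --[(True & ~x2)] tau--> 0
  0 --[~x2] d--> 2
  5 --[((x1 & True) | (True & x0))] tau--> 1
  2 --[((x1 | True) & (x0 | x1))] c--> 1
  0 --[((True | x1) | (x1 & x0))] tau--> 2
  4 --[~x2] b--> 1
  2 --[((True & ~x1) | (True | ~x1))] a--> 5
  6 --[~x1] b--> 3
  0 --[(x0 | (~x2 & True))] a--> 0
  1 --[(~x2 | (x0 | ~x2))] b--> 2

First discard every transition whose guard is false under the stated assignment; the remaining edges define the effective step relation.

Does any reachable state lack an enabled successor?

Reach set: {0,1,2,5}
  0: a→0  d→2  tau→2  [3 out]
  1: b→2  [1 out]
  2: a→5  c→1  [2 out]
  5: tau→1  [1 out]

Answer: DEADLOCK-FREE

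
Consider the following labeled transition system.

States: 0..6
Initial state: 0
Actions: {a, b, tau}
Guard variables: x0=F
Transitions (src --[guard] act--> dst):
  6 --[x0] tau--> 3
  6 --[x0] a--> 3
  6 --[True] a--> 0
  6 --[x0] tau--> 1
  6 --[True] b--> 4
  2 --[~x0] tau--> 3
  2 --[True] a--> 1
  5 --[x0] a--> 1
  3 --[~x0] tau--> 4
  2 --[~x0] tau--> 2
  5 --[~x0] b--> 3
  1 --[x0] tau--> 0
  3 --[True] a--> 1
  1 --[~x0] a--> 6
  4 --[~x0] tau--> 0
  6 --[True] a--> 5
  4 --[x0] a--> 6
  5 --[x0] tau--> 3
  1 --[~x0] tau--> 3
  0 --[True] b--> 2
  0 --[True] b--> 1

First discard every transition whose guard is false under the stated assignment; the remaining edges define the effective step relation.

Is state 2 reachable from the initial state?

Answer: REACHABLE

Working:
14 transition(s) survive guard evaluation.
depth 0: {0}
depth 1: {1,2}  cumulative {0,1,2}
depth 2: {3,6}  cumulative {0,1,2,3,6}
depth 3: {4,5}  cumulative {0,1,2,3,4,5,6}
R = {0,1,2,3,4,5,6}
trace reaching 2: b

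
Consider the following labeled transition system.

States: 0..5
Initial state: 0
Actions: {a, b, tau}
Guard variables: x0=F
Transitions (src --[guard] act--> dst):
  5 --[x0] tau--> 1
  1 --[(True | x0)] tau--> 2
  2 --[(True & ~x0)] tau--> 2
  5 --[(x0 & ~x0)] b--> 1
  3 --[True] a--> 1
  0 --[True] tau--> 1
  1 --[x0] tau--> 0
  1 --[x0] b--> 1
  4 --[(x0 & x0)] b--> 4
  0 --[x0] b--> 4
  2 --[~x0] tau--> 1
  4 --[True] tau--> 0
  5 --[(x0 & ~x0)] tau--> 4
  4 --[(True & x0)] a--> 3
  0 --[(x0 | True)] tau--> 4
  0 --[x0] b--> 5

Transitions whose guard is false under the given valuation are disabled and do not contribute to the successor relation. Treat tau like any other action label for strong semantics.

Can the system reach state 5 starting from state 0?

7 transition(s) survive guard evaluation.
depth 0: {0}
depth 1: {1,4}  total {0,1,4}
depth 2: {2}  total {0,1,2,4}
Reach set: {0,1,2,4}

Answer: UNREACHABLE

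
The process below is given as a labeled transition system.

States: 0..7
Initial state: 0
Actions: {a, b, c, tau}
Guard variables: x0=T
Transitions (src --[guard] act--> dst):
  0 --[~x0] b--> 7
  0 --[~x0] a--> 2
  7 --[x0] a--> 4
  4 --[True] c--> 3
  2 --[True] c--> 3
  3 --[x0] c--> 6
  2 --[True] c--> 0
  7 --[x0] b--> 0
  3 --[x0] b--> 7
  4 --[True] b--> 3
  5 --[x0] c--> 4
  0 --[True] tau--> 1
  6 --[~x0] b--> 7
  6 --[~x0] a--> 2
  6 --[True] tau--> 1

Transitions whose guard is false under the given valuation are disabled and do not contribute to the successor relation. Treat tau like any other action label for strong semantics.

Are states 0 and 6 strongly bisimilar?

Refine partition for ~:
  round 0: {{0,1,2,3,4,5,6,7}}
  round 1: {{0,6},{1},{2,5},{3,4},{7}}
  round 2: {{0,6},{1},{2},{3},{4},{5},{7}}
stable after 3 split(s): 7 block(s)
[0]={0,6}  [6]={0,6}

Answer: BISIMILAR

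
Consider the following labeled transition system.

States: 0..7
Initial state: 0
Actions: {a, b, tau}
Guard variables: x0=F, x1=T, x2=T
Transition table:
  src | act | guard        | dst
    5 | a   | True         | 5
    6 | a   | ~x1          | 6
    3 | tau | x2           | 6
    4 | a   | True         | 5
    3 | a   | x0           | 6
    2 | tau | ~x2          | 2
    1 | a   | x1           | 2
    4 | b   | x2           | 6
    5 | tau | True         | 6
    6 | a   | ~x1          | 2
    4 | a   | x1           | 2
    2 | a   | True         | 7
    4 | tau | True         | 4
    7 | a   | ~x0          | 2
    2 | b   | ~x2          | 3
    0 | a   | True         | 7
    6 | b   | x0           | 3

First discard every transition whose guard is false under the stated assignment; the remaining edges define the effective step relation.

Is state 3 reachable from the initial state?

Answer: UNREACHABLE

Trace:
11 transition(s) survive guard evaluation.
Layer 0: {0}
Layer 1: {7}  total {0,7}
Layer 2: {2}  total {0,2,7}
Reachable = {0,2,7}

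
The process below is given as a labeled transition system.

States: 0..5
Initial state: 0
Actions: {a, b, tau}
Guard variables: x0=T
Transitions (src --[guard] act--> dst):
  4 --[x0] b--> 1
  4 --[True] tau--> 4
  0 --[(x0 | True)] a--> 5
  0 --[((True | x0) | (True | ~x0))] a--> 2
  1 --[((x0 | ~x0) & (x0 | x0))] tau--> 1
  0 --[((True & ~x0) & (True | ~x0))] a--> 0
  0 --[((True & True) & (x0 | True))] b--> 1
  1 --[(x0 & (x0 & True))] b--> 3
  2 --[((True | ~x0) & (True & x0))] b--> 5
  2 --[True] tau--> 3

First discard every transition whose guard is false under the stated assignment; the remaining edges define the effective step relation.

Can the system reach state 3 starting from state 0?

Answer: REACHABLE

Working:
Guard filter leaves 9 enabled edge(s).
Layer 0: {0}
Layer 1: {1,2,5}  total {0,1,2,5}
Layer 2: {3}  total {0,1,2,3,5}
Reach set: {0,1,2,3,5}
witness 3: a·tau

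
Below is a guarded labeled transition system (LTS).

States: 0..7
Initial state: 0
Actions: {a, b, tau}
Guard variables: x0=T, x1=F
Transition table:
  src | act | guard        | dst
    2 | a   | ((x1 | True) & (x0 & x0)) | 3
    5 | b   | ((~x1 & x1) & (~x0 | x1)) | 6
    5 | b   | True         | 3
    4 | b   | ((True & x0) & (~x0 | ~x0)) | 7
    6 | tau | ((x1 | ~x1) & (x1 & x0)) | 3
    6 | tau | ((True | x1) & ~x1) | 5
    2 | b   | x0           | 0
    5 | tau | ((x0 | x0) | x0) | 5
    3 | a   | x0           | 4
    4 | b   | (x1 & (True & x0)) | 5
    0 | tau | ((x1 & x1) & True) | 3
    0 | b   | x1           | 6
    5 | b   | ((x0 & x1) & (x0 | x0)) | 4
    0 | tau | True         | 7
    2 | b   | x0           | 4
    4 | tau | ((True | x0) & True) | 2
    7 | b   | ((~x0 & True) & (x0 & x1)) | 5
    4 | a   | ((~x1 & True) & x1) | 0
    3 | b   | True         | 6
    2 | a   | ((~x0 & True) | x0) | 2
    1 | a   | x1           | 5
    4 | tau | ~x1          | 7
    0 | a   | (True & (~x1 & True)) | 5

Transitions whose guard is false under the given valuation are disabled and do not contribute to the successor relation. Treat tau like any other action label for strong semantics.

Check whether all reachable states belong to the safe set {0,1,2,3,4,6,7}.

Inv-set: {0,1,2,3,4,6,7}
Reachable = {0,2,3,4,5,6,7}
  0: safe
  2: safe
  3: safe
  4: safe
  5: outside
  6: safe
  7: safe
counterexample path to 5: a

Answer: INVARIANT VIOLATED at state 5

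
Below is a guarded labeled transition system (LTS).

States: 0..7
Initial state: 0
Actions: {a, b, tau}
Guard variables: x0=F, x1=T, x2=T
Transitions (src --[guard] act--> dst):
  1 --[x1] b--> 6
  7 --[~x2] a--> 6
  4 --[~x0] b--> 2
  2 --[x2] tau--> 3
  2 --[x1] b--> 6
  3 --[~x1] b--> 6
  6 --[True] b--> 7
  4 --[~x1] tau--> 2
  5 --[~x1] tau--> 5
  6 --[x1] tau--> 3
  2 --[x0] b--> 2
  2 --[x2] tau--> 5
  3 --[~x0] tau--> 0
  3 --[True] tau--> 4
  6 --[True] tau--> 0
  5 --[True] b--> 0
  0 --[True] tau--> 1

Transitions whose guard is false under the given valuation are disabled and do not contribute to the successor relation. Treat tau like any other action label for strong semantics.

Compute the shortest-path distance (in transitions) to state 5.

Breadth-first toward 5:
  L0 = {0}
  L1 = {1}
  L2 = {6}
  L3 = {3,7}
  L4 = {4}
  L5 = {2}
  L6 = {5}
first hit 5 at d=6 via tau·b·tau·tau·b·tau

Answer: 6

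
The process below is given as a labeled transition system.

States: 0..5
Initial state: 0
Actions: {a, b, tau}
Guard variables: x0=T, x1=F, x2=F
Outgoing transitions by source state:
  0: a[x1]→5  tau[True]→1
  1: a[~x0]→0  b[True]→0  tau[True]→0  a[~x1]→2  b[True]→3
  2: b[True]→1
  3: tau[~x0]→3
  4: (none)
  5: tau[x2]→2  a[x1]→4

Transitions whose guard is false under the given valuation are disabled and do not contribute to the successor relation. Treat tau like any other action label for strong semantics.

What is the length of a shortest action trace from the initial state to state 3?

BFS to 3:
  depth 0: {0}
  depth 1: {1}
  depth 2: {2,3}
depth(3)=2, e.g. tau·b

Answer: 2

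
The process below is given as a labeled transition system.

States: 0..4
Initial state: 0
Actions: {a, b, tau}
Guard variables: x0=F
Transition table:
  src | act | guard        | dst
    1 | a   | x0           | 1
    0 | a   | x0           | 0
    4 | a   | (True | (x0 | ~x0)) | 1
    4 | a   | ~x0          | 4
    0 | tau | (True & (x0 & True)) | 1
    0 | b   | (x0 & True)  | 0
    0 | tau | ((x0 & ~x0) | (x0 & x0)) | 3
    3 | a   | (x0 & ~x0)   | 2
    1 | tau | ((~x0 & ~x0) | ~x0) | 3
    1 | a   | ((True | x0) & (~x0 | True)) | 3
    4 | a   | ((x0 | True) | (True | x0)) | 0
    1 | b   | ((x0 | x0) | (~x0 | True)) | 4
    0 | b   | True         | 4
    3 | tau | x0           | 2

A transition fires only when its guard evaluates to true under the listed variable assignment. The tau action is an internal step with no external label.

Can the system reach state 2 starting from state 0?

Guard filter leaves 7 enabled edge(s).
depth 0: {0}
depth 1: {4}  total {0,4}
depth 2: {1}  total {0,1,4}
depth 3: {3}  total {0,1,3,4}
R = {0,1,3,4}

Answer: UNREACHABLE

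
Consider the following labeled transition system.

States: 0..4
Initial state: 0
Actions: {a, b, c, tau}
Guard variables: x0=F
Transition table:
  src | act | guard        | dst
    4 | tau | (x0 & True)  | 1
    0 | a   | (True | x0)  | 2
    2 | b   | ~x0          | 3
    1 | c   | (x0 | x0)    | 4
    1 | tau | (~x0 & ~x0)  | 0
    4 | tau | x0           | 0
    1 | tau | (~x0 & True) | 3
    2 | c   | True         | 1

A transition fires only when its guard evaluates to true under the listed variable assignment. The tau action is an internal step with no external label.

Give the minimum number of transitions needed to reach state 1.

Answer: 2

Trace:
BFS to 1:
  Layer 0: {0}
  Layer 1: {2}
  Layer 2: {1,3}
depth(1)=2, e.g. a·c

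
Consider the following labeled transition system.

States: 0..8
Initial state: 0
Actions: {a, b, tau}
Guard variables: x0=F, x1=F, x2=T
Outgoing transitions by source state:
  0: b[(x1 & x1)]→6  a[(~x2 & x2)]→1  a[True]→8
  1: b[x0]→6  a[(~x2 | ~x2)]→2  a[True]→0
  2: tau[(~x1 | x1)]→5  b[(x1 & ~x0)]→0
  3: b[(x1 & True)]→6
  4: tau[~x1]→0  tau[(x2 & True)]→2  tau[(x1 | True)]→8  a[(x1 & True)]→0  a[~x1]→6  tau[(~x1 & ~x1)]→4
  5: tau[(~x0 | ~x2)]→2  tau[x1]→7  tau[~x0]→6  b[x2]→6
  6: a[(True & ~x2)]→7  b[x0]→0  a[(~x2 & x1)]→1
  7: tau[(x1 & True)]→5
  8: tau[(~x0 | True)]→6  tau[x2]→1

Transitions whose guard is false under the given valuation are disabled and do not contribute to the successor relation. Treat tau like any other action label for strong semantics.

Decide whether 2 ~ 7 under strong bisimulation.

Answer: NOT BISIMILAR

Working:
Compute ~ classes (split until stable):
  round 0: {{0,1,2,3,4,5,6,7,8}}
  round 1: {{0,1},{2,8},{3,6,7},{4},{5}}
  round 2: {{0},{1},{2},{3,6,7},{4},{5},{8}}
stable after 3 split(s): 7 block(s)
class of 2: {2}; class of 7: {3,6,7}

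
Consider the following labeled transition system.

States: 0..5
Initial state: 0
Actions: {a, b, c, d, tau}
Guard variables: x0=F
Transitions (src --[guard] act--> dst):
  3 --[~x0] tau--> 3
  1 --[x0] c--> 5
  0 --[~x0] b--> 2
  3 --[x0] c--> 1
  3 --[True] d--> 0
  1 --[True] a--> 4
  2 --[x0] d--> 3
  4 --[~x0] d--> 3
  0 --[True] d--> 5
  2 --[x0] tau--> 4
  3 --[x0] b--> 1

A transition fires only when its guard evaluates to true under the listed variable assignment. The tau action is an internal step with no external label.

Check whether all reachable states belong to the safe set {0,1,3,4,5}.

Safe = {0,1,3,4,5}
R = {0,2,5}
  0: ok
  2: outside
  5: ok
reach 2 via b — violates

Answer: INVARIANT VIOLATED at state 2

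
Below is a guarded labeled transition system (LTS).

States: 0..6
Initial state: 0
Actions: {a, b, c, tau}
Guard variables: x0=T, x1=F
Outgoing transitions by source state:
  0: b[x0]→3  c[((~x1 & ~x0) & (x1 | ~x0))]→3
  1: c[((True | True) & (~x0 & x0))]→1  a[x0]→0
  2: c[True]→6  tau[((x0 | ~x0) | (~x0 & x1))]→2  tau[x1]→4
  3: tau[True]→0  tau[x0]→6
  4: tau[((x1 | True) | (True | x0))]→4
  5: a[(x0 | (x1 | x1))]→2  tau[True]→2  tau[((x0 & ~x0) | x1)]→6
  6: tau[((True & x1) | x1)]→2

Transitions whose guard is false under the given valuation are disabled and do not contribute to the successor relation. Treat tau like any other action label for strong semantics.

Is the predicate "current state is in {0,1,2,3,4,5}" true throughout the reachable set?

Inv-set: {0,1,2,3,4,5}
R = {0,3,6}
  0: ✓
  3: ✓
  6: VIOLATES
reach 6 via b·tau — violates

Answer: INVARIANT VIOLATED at state 6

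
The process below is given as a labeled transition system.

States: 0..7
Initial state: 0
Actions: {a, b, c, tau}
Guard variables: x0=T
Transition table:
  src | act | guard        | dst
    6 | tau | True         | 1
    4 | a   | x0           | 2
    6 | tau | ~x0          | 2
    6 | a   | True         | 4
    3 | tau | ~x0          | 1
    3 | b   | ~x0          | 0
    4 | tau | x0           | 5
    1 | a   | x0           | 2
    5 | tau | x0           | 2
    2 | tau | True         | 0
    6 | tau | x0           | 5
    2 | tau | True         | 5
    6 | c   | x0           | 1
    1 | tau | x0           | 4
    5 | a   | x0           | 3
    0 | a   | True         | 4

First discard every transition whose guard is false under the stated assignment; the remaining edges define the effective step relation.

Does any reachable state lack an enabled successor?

Answer: DEADLOCK at state 3

Analysis:
Reachable = {0,2,3,4,5}
  0: a→4  [1 exit(s)]
  2: tau→0  tau→5  [2 exit(s)]
  3: ∅  [deadlock]
  4: a→2  tau→5  [2 exit(s)]
  5: a→3  tau→2  [2 exit(s)]
witness 3: a·tau·a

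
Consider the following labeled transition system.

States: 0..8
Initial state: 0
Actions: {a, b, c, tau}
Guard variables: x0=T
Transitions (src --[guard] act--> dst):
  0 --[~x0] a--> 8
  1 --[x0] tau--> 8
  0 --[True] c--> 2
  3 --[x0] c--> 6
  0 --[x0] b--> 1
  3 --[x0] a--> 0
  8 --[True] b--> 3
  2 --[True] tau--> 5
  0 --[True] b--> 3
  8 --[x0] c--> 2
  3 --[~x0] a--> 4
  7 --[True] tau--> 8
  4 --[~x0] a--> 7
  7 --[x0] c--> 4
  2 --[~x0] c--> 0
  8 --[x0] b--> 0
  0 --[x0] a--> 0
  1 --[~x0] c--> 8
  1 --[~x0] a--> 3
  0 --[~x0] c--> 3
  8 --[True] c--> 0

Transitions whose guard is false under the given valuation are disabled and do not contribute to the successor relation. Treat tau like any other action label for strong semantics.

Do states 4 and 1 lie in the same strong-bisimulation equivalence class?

Refine partition for ~:
  P[0] = {{0,1,2,3,4,5,6,7,8}}
  P[1] = {{0},{1,2},{3},{4,5,6},{7},{8}}
  P[2] = {{0},{1},{2},{3},{4,5,6},{7},{8}}
7 equivalence class(es) (converged in 3)
class of 4: {4,5,6}; class of 1: {1}

Answer: NOT BISIMILAR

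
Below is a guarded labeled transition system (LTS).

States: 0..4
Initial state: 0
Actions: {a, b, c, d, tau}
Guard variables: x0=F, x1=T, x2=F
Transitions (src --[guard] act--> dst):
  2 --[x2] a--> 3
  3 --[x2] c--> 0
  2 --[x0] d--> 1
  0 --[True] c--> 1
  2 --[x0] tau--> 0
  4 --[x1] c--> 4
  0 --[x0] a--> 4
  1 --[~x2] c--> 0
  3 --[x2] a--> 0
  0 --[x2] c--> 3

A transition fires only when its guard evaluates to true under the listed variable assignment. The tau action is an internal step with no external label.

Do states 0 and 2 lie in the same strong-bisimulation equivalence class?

Compute ~ classes (split until stable):
  π0 = {{0,1,2,3,4}}
  π1 = {{0,1,4},{2,3}}
2 equivalence class(es) (converged in 2)
class of 0: {0,1,4}; class of 2: {2,3}

Answer: NOT BISIMILAR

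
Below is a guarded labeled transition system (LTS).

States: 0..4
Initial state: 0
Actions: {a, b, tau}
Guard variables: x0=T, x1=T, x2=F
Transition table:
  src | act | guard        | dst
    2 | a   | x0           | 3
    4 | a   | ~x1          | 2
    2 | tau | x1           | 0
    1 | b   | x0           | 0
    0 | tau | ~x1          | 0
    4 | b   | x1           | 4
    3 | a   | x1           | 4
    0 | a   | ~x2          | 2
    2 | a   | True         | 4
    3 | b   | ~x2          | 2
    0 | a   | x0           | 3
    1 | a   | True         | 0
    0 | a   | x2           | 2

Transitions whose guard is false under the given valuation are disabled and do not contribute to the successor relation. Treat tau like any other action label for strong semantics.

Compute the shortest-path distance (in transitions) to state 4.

Answer: 2

Trace:
BFS to 4:
  Layer 0: {0}
  Layer 1: {2,3}
  Layer 2: {4}
4 enters at depth 2; path a·a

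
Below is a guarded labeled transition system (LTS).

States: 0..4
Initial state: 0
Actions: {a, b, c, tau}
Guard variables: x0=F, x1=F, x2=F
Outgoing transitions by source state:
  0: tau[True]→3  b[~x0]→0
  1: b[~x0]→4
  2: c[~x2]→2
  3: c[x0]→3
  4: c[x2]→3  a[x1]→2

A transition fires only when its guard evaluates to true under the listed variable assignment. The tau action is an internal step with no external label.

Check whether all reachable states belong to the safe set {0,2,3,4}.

Safe = {0,2,3,4}
R = {0,3}
  0: safe
  3: safe

Answer: INVARIANT HOLDS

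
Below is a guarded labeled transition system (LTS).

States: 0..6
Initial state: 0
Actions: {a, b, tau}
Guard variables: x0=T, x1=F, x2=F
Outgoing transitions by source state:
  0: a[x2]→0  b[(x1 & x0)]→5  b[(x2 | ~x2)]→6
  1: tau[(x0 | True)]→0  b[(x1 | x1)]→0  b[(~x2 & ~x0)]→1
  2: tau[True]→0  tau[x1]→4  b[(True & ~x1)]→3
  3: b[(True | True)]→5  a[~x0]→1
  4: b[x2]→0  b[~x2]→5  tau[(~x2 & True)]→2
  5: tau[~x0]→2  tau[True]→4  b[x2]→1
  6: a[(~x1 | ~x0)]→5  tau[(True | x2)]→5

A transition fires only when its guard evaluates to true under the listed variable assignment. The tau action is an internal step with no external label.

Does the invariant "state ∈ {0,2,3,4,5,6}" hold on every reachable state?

Allowed set {0,2,3,4,5,6}
Reachable = {0,2,3,4,5,6}
  0: ✓
  2: ✓
  3: ✓
  4: ✓
  5: ✓
  6: ✓

Answer: INVARIANT HOLDS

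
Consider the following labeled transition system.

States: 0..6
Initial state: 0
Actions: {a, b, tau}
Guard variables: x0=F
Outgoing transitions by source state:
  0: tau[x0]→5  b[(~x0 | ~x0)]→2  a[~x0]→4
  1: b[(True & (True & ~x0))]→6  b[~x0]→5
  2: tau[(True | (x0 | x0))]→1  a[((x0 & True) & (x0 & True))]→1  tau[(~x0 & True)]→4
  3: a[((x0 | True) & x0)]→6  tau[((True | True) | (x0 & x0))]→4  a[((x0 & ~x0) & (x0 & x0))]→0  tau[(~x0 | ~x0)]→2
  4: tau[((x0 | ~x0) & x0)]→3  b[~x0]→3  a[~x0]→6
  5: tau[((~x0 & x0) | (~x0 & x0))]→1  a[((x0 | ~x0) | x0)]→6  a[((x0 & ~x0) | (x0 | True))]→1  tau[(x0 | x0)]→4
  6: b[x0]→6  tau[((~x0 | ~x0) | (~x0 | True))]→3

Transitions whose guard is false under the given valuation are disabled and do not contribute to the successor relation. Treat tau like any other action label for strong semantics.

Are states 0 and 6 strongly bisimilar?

Refine partition for ~:
  round 0: {{0,1,2,3,4,5,6}}
  round 1: {{0,4},{1},{2,3,6},{5}}
  round 2: {{0},{1},{2},{3},{4},{5},{6}}
stable after 3 split(s): 7 block(s)
0∈{0}, 6∈{6}

Answer: NOT BISIMILAR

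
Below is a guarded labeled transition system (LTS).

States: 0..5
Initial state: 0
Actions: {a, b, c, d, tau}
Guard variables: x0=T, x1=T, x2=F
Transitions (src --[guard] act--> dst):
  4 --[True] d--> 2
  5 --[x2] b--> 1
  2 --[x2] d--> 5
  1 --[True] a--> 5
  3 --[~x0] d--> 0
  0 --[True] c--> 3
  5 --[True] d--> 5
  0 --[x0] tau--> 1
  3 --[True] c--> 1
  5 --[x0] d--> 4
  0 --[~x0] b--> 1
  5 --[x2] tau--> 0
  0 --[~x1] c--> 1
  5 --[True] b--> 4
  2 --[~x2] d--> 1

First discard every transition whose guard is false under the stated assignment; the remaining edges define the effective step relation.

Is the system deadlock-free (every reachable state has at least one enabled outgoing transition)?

Answer: DEADLOCK-FREE

Working:
Reachable = {0,1,2,3,4,5}
  0: c→3  tau→1  [2 out]
  1: a→5  [1 out]
  2: d→1  [1 out]
  3: c→1  [1 out]
  4: d→2  [1 out]
  5: b→4  d→4  d→5  [3 out]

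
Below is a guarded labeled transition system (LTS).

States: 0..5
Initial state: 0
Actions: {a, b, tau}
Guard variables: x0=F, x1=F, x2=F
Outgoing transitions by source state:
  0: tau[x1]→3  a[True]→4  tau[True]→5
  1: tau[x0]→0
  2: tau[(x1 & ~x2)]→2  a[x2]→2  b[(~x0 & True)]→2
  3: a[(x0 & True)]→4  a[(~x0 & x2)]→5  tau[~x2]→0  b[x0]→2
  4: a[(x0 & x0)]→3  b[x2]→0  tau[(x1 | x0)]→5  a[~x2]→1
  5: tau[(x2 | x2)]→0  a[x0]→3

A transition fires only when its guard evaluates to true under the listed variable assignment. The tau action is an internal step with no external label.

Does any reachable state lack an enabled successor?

R = {0,1,4,5}
  0: a→4  tau→5  [2 out]
  1: ∅  [no exit]
  4: a→1  [1 out]
  5: ∅  [no exit]
Path to 1: a·a

Answer: DEADLOCK at state 1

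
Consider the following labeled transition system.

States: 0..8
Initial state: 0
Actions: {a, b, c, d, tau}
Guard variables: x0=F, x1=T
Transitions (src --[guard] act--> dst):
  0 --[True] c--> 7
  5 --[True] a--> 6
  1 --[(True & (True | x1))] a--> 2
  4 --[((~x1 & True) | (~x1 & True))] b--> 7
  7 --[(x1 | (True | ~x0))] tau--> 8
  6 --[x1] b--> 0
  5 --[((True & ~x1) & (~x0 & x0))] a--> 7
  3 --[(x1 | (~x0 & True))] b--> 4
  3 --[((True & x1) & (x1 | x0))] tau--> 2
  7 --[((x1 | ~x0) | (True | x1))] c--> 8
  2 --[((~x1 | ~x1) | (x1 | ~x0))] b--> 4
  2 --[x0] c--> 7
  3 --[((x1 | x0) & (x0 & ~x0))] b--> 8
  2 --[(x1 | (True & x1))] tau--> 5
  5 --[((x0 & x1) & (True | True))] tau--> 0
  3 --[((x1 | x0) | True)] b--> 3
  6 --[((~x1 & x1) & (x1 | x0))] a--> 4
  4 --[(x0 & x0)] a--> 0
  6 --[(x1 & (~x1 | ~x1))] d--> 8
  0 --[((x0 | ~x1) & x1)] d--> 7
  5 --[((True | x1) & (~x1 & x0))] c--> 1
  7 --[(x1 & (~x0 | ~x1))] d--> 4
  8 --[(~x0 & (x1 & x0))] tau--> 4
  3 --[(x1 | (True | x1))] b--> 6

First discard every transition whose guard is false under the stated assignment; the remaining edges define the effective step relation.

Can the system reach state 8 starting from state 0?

Guard filter leaves 13 enabled edge(s).
depth 0: {0}
depth 1: {7}  total {0,7}
depth 2: {4,8}  total {0,4,7,8}
R = {0,4,7,8}
witness 8: c·tau

Answer: REACHABLE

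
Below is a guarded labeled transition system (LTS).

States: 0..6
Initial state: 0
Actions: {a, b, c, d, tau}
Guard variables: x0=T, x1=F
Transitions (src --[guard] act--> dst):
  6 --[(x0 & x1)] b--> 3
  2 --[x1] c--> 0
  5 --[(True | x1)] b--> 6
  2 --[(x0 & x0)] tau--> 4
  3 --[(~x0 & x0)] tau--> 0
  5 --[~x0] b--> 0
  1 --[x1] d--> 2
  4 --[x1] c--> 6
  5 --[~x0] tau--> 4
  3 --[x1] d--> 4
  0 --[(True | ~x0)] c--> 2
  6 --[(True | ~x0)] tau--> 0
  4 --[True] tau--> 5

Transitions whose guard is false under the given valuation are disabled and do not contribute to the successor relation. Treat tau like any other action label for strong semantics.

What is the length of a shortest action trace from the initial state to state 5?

Answer: 3

Trace:
Layered search for 5:
  Layer 0: {0}
  Layer 1: {2}
  Layer 2: {4}
  Layer 3: {5}
depth(5)=3, e.g. c·tau·tau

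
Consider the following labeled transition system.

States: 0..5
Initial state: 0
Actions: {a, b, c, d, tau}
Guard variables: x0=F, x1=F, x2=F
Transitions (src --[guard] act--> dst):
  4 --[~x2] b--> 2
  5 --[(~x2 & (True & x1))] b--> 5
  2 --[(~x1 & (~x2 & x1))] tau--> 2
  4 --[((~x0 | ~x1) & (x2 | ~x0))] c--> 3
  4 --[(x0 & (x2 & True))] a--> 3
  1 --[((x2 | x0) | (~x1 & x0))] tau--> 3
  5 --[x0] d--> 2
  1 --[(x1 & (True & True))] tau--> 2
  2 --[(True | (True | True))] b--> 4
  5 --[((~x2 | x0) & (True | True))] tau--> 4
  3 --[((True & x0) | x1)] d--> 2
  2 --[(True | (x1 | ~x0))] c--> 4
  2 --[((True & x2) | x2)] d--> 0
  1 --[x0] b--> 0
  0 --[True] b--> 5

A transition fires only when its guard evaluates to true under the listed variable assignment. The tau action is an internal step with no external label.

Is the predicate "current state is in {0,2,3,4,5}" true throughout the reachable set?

Inv-set: {0,2,3,4,5}
Reach set: {0,2,3,4,5}
  0: safe
  2: safe
  3: safe
  4: safe
  5: safe

Answer: INVARIANT HOLDS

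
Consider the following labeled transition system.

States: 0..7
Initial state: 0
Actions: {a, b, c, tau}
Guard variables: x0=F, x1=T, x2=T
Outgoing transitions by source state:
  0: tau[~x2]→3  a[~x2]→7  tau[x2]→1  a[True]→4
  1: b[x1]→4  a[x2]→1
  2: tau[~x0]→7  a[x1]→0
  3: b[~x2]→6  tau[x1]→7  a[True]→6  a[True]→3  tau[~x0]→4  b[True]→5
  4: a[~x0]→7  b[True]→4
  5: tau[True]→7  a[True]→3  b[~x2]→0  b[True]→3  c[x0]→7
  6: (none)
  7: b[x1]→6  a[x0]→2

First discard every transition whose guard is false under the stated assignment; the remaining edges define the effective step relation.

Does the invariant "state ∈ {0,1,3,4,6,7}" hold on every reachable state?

Inv-set: {0,1,3,4,6,7}
R = {0,1,4,6,7}
  0: safe
  1: safe
  4: safe
  6: safe
  7: safe

Answer: INVARIANT HOLDS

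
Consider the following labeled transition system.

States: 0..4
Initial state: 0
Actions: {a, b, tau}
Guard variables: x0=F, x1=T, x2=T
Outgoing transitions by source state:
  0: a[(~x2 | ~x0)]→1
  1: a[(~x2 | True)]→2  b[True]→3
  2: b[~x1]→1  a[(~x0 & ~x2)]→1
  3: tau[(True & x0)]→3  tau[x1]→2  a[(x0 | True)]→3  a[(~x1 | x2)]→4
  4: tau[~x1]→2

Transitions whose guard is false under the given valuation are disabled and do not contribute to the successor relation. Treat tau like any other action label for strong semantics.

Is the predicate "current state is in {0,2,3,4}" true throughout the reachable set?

Answer: INVARIANT VIOLATED at state 1

Working:
Inv-set: {0,2,3,4}
R = {0,1,2,3,4}
  0: safe
  1: VIOLATES
  2: safe
  3: safe
  4: safe
reach 1 via a — violates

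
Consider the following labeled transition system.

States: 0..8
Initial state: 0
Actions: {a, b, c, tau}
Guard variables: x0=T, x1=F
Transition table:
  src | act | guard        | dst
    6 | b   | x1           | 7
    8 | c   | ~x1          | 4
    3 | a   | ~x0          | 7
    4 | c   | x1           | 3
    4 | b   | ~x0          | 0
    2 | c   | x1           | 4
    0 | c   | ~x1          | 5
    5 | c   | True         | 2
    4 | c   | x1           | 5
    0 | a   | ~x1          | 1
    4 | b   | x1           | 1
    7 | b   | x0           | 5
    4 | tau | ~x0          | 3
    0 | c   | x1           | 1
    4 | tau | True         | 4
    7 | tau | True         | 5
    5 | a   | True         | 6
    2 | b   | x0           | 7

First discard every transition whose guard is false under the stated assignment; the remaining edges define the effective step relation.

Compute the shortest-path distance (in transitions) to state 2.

BFS to 2:
  depth 0: {0}
  depth 1: {1,5}
  depth 2: {2,6}
2 enters at depth 2; path c·c

Answer: 2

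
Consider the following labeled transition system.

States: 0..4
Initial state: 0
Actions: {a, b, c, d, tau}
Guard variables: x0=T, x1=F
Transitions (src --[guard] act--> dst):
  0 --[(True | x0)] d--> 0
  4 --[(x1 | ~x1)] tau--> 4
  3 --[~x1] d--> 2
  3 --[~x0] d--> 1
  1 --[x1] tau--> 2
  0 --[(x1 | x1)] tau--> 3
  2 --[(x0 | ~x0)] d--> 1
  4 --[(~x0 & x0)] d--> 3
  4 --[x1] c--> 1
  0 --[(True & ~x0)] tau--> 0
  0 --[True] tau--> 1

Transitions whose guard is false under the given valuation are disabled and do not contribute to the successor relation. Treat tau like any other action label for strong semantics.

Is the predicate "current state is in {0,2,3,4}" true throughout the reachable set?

Inv-set: {0,2,3,4}
Reachable = {0,1}
  0: ✓
  1: outside
counterexample path to 1: tau

Answer: INVARIANT VIOLATED at state 1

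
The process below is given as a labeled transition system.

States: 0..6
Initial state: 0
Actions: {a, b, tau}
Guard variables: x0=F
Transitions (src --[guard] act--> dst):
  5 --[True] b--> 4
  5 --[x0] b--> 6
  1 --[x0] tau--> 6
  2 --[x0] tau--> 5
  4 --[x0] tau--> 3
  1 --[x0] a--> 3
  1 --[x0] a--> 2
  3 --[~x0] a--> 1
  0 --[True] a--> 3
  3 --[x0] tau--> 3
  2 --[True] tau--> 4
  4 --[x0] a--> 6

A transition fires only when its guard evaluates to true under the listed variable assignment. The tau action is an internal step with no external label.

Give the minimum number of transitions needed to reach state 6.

Breadth-first toward 6:
  L0 = {0}
  L1 = {3}
  L2 = {1}
6 never appears.

Answer: UNREACHABLE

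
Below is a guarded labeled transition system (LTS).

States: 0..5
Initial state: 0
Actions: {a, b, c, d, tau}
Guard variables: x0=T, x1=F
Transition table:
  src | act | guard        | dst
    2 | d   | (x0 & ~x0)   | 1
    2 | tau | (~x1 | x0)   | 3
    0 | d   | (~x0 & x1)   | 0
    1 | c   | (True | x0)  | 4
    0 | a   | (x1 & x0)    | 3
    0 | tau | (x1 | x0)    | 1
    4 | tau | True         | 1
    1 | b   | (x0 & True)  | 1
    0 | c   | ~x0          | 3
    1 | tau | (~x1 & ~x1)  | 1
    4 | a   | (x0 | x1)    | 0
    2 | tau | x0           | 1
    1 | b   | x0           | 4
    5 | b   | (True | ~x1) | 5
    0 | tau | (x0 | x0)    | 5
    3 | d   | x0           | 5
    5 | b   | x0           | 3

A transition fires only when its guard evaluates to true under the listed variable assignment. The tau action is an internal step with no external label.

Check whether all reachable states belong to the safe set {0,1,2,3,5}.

Allowed set {0,1,2,3,5}
R = {0,1,3,4,5}
  0: ✓
  1: ✓
  3: ✓
  4: VIOLATES
  5: ✓
witness against invariant: tau·c → 4

Answer: INVARIANT VIOLATED at state 4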